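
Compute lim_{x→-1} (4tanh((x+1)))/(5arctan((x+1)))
Both numerator and denominator → 0 as x → -1; this is a 0/0 indeterminate form.
Expand each to leading order near x = -1: numerator ~ 4·(x + 1), denominator ~ 5·(x + 1).
The limit of the ratio is 4/5.

Final answer: 4/5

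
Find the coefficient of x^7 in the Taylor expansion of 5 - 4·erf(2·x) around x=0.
Expand to order 7: 5 - 4·erf(2·x) = 512·x^7/(21·√(π)) - 128·x^5/(5·√(π)) + 64·x^3/(3·√(π)) - 16·x/√(π) + 5 + O(x^8).
The coefficient of x^7 is 512/(21·√(π)).

Final answer: 512/(21·√(π))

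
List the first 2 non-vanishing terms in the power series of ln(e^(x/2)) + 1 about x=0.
x/2 + 1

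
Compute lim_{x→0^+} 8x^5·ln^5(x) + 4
The product is a 0·∞ indeterminate form at x → 0⁺.
Rewrite the product as 8·ln^5(x) / x^(-5) and apply L'Hôpital, or use the standard hierarchy x^(-5) ≫ |ln x|^5 as x → 0⁺.
The indeterminate product → 0, so the limit = 4.

Final answer: 4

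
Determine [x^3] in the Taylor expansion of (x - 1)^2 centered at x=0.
Expand to order 3: (x - 1)^2 = x^2 - 2·x + 1 + O(x^4).
The coefficient of x^3 is 0.

Final answer: 0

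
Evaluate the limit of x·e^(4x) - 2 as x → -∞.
The product is a 0·∞ indeterminate form at x → -∞.
Rewrite the product as x / e^(-4x) (an ∞/∞ form) and apply L'Hôpital, or use the standard hierarchy e^(4|x|) ≫ |x| as x → -∞.
The indeterminate product → 0, so the limit = -2.

Final answer: -2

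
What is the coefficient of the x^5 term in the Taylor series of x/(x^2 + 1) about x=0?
Expand to order 5: x/(x^2 + 1) = x^5 - x^3 + x + O(x^6).
The coefficient of x^5 is 1.

Final answer: 1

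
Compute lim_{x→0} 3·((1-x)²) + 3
Direct substitution at x = 0 gives 6.

Final answer: 6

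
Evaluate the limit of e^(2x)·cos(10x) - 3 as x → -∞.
Evaluate the dominant behaviour as x → -∞; each term tends to a finite value or vanishes.
Limit = -3.

Final answer: -3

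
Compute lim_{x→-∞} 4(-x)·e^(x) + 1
The product is a 0·∞ indeterminate form at x → -∞.
Rewrite the product as 4(-x) / e^(-x) (an ∞/∞ form) and apply L'Hôpital, or use the standard hierarchy e^(|x|) ≫ |(-x)| as x → -∞.
The indeterminate product → 0, so the limit = 1.

Final answer: 1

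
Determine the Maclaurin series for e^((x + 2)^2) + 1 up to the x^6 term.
1847·x^6·e^(4)/90 + 106·x^5·e^(4)/5 + 115·x^4·e^(4)/6 + 44·x^3·e^(4)/3 + 9·x^2·e^(4) + 4·x·e^(4) + 1 + e^(4)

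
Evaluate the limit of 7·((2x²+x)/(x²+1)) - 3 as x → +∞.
Evaluate the dominant behaviour as x → +∞; each term tends to a finite value or vanishes.
Limit = 11.

Final answer: 11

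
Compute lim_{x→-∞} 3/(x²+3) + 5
Evaluate the dominant behaviour as x → -∞; each term tends to a finite value or vanishes.
Limit = 5.

Final answer: 5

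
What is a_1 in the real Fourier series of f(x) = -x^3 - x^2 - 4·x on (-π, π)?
a_1 = (1/π) ∫_{-π}^{π} f(x)·cos(1x) dx.
Evaluate the integral (use parity and integration by parts as needed): a_1 = 4.

Final answer: 4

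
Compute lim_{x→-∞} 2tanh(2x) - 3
Evaluate the dominant behaviour as x → -∞; each term tends to a finite value or vanishes.
Limit = -5.

Final answer: -5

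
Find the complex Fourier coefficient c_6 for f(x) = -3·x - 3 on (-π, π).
Compute the real Fourier coefficients first: a_6 = 0, b_6 = 1.
Then c_6 = (a_6 − i·b_6)/2 = -i/2.

Final answer: -i/2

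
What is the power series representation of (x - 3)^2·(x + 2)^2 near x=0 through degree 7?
x^4 - 2·x^3 - 11·x^2 + 12·x + 36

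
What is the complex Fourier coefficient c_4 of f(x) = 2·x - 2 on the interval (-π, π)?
Compute the real Fourier coefficients first: a_4 = 0, b_4 = -1.
Then c_4 = (a_4 − i·b_4)/2 = i/2.

Final answer: i/2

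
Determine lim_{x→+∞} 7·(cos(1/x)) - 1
Evaluate the dominant behaviour as x → +∞; each term tends to a finite value or vanishes.
Limit = 6.

Final answer: 6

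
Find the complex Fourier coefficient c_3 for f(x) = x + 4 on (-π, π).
Compute the real Fourier coefficients first: a_3 = 0, b_3 = 2/3.
Then c_3 = (a_3 − i·b_3)/2 = -i/3.

Final answer: -i/3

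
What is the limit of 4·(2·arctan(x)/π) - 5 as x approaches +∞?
Evaluate the dominant behaviour as x → +∞; each term tends to a finite value or vanishes.
Limit = -1.

Final answer: -1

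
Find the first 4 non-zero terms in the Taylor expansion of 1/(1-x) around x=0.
x^3 + x^2 + x + 1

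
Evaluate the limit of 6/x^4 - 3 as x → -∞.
Evaluate the dominant behaviour as x → -∞; each term tends to a finite value or vanishes.
Limit = -3.

Final answer: -3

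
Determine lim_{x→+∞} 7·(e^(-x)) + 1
Evaluate the dominant behaviour as x → +∞; each term tends to a finite value or vanishes.
Limit = 1.

Final answer: 1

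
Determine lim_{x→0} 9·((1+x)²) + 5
Direct substitution at x = 0 gives 14.

Final answer: 14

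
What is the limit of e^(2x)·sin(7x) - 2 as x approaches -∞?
Evaluate the dominant behaviour as x → -∞; each term tends to a finite value or vanishes.
Limit = -2.

Final answer: -2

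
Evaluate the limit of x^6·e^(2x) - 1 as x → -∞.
The product is a 0·∞ indeterminate form at x → -∞.
Rewrite the product as x^6 / e^(-2x) (an ∞/∞ form) and apply L'Hôpital, or use the standard hierarchy e^(2|x|) ≫ |x^6| as x → -∞.
The indeterminate product → 0, so the limit = -1.

Final answer: -1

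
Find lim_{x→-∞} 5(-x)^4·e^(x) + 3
The product is a 0·∞ indeterminate form at x → -∞.
Rewrite the product as 5(-x)^4 / e^(-x) (an ∞/∞ form) and apply L'Hôpital, or use the standard hierarchy e^(|x|) ≫ |(-x)^4| as x → -∞.
The indeterminate product → 0, so the limit = 3.

Final answer: 3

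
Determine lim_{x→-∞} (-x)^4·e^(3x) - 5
The product is a 0·∞ indeterminate form at x → -∞.
Rewrite the product as (-x)^4 / e^(-3x) (an ∞/∞ form) and apply L'Hôpital, or use the standard hierarchy e^(3|x|) ≫ |(-x)^4| as x → -∞.
The indeterminate product → 0, so the limit = -5.

Final answer: -5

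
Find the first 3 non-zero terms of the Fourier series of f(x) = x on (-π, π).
2·sin(x) - sin(2·x) + 2·sin(3·x)/3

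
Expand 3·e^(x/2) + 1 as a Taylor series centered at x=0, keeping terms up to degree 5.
x^5/1280 + x^4/128 + x^3/16 + 3·x^2/8 + 3·x/2 + 4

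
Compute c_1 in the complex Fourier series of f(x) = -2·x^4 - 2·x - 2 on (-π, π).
Compute the real Fourier coefficients first: a_1 = -96 + 16·π^2, b_1 = -4.
Then c_1 = (a_1 − i·b_1)/2 = -48 + 8·π^2 + 2·i.

Final answer: -48 + 8·π^2 + 2·i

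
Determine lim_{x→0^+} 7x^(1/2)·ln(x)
This is a 0·∞ indeterminate form at x → 0⁺.
Rewrite the product as 7·ln(x) / x^(-1/2) and apply L'Hôpital, or use the standard hierarchy x^(-1/2) ≫ |ln x| as x → 0⁺.
The indeterminate product → 0, so the limit = 0.

Final answer: 0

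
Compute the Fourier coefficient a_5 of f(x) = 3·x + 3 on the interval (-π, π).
a_5 = (1/π) ∫_{-π}^{π} f(x)·cos(5x) dx.
Evaluate the integral (use parity and integration by parts as needed): a_5 = 0.

Final answer: 0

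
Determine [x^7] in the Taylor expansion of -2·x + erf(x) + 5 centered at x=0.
Expand to order 7: -2·x + erf(x) + 5 = -x^7/(21·√(π)) + x^5/(5·√(π)) - 2·x^3/(3·√(π)) + x·(-2 + 2/√(π)) + 5 + O(x^8).
The coefficient of x^7 is -1/(21·√(π)).

Final answer: -1/(21·√(π))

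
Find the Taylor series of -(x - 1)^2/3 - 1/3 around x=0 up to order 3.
-x^2/3 + 2·x/3 - 2/3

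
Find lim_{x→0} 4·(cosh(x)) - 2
Direct substitution at x = 0 gives 2.

Final answer: 2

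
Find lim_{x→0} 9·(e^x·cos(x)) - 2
Direct substitution at x = 0 gives 7.

Final answer: 7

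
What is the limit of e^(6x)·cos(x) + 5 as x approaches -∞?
Evaluate the dominant behaviour as x → -∞; each term tends to a finite value or vanishes.
Limit = 5.

Final answer: 5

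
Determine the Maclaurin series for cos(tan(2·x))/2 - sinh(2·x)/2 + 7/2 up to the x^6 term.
-194·x^6/45 - 2·x^5/15 - 7·x^4/3 - 2·x^3/3 - x^2 - x + 4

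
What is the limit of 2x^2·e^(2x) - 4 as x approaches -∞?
The product is a 0·∞ indeterminate form at x → -∞.
Rewrite the product as 2x^2 / e^(-2x) (an ∞/∞ form) and apply L'Hôpital, or use the standard hierarchy e^(2|x|) ≫ |x^2| as x → -∞.
The indeterminate product → 0, so the limit = -4.

Final answer: -4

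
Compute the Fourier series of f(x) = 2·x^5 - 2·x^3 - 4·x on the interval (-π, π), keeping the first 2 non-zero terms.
(-84·π^2 + 4·π^4 + 496)·sin(x) + (-2·π^4 - 14 + 12·π^2)·sin(2·x)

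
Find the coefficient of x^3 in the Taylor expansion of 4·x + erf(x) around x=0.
Expand to order 3: 4·x + erf(x) = -2·x^3/(3·√(π)) + x·(2/√(π) + 4) + O(x^4).
The coefficient of x^3 is -2/(3·√(π)).

Final answer: -2/(3·√(π))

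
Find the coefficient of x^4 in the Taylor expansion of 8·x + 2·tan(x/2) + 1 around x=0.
Expand to order 4: 8·x + 2·tan(x/2) + 1 = x^3/12 + 9·x + 1 + O(x^5).
The coefficient of x^4 is 0.

Final answer: 0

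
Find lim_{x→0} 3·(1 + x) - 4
Direct substitution at x = 0 gives -1.

Final answer: -1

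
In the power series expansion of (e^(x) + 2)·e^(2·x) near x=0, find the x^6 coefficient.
Expand to order 6: (e^(x) + 2)·e^(2·x) = 857·x^6/720 + 307·x^5/120 + 113·x^4/24 + 43·x^3/6 + 17·x^2/2 + 7·x + 3 + O(x^7).
The coefficient of x^6 is 857/720.

Final answer: 857/720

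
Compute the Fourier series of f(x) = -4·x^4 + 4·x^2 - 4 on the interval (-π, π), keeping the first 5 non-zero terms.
(-208 + 32·π^2)·cos(x) + (16 - 8·π^2)·cos(2·x) + (-112/27 + 32·π^2/9)·cos(3·x) + (7/4 - 2·π^2)·cos(4·x) - 4·π^4/5 - 4 + 4·π^2/3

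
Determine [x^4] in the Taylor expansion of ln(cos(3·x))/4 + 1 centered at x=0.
Expand to order 4: ln(cos(3·x))/4 + 1 = -27·x^4/16 - 9·x^2/8 + 1 + O(x^5).
The coefficient of x^4 is -27/16.

Final answer: -27/16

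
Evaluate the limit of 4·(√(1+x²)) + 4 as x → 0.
Direct substitution at x = 0 gives 8.

Final answer: 8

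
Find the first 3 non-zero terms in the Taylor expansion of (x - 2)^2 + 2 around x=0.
x^2 - 4·x + 6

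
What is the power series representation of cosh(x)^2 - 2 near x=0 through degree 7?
2·x^6/45 + x^4/3 + x^2 - 1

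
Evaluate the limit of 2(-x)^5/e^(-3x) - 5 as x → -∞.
The quotient is an ∞/∞ indeterminate form as x → -∞.
Compare growth rates of the dominant terms (exponentials ≫ polynomials ≫ logarithms), or apply L'Hôpital's rule; the quotient → 0.
Adding the constant: 0 - 5 = -5. Limit = -5.

Final answer: -5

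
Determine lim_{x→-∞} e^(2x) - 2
Evaluate the dominant behaviour as x → -∞; each term tends to a finite value or vanishes.
Limit = -2.

Final answer: -2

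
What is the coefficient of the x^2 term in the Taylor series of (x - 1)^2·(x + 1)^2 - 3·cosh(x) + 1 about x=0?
Expand to order 2: (x - 1)^2·(x + 1)^2 - 3·cosh(x) + 1 = -7·x^2/2 - 1 + O(x^3).
The coefficient of x^2 is -7/2.

Final answer: -7/2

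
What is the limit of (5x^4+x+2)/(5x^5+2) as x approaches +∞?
This is an ∞/∞ indeterminate form as x → +∞.
Divide numerator and denominator by x^5 and let the lower-order terms vanish; the numerator's degree 4 is below the denominator's degree 5, so the quotient → 0.
Limit = 0.

Final answer: 0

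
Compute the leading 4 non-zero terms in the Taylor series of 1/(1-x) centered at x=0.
x^3 + x^2 + x + 1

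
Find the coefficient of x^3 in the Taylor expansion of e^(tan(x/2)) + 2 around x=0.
Expand to order 3: e^(tan(x/2)) + 2 = x^3/16 + x^2/8 + x/2 + 3 + O(x^4).
The coefficient of x^3 is 1/16.

Final answer: 1/16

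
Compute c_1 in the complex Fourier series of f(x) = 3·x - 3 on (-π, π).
Compute the real Fourier coefficients first: a_1 = 0, b_1 = 6.
Then c_1 = (a_1 − i·b_1)/2 = -3·i.

Final answer: -3·i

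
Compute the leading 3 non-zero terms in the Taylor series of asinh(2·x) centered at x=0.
12·x^5/5 - 4·x^3/3 + 2·x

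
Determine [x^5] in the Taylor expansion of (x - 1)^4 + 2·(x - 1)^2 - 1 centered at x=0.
Expand to order 5: (x - 1)^4 + 2·(x - 1)^2 - 1 = x^4 - 4·x^3 + 8·x^2 - 8·x + 2 + O(x^6).
The coefficient of x^5 is 0.

Final answer: 0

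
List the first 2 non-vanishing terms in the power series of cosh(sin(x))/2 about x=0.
x^2/4 + 1/2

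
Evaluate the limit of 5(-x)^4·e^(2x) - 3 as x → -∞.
The product is a 0·∞ indeterminate form at x → -∞.
Rewrite the product as 5(-x)^4 / e^(-2x) (an ∞/∞ form) and apply L'Hôpital, or use the standard hierarchy e^(2|x|) ≫ |(-x)^4| as x → -∞.
The indeterminate product → 0, so the limit = -3.

Final answer: -3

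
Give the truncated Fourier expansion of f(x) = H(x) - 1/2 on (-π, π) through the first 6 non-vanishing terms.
2·sin(x)/π + 2·sin(3·x)/(3·π) + 2·sin(5·x)/(5·π) + 2·sin(7·x)/(7·π) + 2·sin(9·x)/(9·π) + 2·sin(11·x)/(11·π)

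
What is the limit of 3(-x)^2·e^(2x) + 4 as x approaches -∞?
The product is a 0·∞ indeterminate form at x → -∞.
Rewrite the product as 3(-x)^2 / e^(-2x) (an ∞/∞ form) and apply L'Hôpital, or use the standard hierarchy e^(2|x|) ≫ |(-x)^2| as x → -∞.
The indeterminate product → 0, so the limit = 4.

Final answer: 4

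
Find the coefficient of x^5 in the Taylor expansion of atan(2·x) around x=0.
Expand to order 5: atan(2·x) = 32·x^5/5 - 8·x^3/3 + 2·x + O(x^6).
The coefficient of x^5 is 32/5.

Final answer: 32/5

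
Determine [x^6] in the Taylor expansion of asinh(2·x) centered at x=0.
Expand to order 6: asinh(2·x) = 12·x^5/5 - 4·x^3/3 + 2·x + O(x^7).
The coefficient of x^6 is 0.

Final answer: 0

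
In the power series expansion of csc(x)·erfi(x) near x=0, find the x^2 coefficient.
Expand to order 2: csc(x)·erfi(x) = x^2/√(π) + 2/√(π) + O(x^3).
The coefficient of x^2 is 1/√(π).

Final answer: 1/√(π)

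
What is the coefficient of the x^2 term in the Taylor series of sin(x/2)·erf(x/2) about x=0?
Expand to order 2: sin(x/2)·erf(x/2) = x^2/(2·√(π)) + O(x^3).
The coefficient of x^2 is 1/(2·√(π)).

Final answer: 1/(2·√(π))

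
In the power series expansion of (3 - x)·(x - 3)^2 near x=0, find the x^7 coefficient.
Expand to order 7: (3 - x)·(x - 3)^2 = -x^3 + 9·x^2 - 27·x + 27 + O(x^8).
The coefficient of x^7 is 0.

Final answer: 0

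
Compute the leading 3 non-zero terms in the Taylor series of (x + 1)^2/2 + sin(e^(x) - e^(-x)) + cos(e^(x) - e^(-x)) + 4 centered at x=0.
-3·x^2/2 + 3·x + 11/2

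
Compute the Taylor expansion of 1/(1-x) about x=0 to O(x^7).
x^6 + x^5 + x^4 + x^3 + x^2 + x + 1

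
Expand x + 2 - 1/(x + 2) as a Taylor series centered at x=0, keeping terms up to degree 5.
x^5/64 - x^4/32 + x^3/16 - x^2/8 + 5·x/4 + 3/2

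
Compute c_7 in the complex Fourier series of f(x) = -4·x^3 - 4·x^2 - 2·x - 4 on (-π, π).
Compute the real Fourier coefficients first: a_7 = 16/49, b_7 = -8·π^2/7 - 148/343.
Then c_7 = (a_7 − i·b_7)/2 = 8/49 + 74·i/343 + 4·i·π^2/7.

Final answer: 8/49 + 74·i/343 + 4·i·π^2/7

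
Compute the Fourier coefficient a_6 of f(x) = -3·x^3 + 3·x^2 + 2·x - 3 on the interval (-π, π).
a_6 = (1/π) ∫_{-π}^{π} f(x)·cos(6x) dx.
Evaluate the integral (use parity and integration by parts as needed): a_6 = 1/3.

Final answer: 1/3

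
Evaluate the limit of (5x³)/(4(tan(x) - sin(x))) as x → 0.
Both numerator and denominator → 0 as x → 0; this is a 0/0 indeterminate form.
Expand each to leading order near x = 0: numerator ~ 5·x^3, denominator ~ 2·x^3.
The limit of the ratio is 5/2.

Final answer: 5/2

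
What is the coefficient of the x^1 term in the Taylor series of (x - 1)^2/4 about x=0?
Expand to order 1: (x - 1)^2/4 = 1/4 - x/2 + O(x^2).
The coefficient of x^1 is -1/2.

Final answer: -1/2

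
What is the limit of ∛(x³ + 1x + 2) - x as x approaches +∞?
This is an ∞ − ∞ indeterminate form.
Multiply by (A² + AB + B²)/(A² + AB + B²) where A = ∛(x³+1x + 2), B = x to use A³ − B³ = (A−B)(A²+AB+B²); the x³ terms cancel, leaving (1x + 2)/(A²+AB+B²) with denominator ~ 3x², so the limit is 0.
Limit = 0.

Final answer: 0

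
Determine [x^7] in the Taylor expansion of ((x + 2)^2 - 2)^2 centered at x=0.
Expand to order 7: ((x + 2)^2 - 2)^2 = x^4 + 8·x^3 + 20·x^2 + 16·x + 4 + O(x^8).
The coefficient of x^7 is 0.

Final answer: 0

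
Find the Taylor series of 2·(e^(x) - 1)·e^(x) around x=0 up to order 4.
5·x^4/4 + 7·x^3/3 + 3·x^2 + 2·x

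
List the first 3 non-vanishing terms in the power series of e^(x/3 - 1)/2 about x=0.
x^2·e^(-1)/36 + x·e^(-1)/6 + e^(-1)/2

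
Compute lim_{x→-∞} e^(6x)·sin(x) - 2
Evaluate the dominant behaviour as x → -∞; each term tends to a finite value or vanishes.
Limit = -2.

Final answer: -2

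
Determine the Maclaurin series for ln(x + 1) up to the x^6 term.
-x^6/6 + x^5/5 - x^4/4 + x^3/3 - x^2/2 + x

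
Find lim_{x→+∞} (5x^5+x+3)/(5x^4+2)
This is an ∞/∞ indeterminate form as x → +∞.
Divide numerator and denominator by x^5 and let the lower-order terms vanish; the numerator's degree 5 exceeds the denominator's degree 4, so the quotient diverges.
Limit = ∞.

Final answer: ∞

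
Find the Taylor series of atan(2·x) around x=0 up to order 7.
-128·x^7/7 + 32·x^5/5 - 8·x^3/3 + 2·x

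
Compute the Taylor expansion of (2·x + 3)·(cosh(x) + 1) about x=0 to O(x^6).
x^5/12 + x^4/8 + x^3 + 3·x^2/2 + 4·x + 6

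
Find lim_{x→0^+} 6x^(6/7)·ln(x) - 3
The product is a 0·∞ indeterminate form at x → 0⁺.
Rewrite the product as 6·ln(x) / x^(-6/7) and apply L'Hôpital, or use the standard hierarchy x^(-6/7) ≫ |ln x| as x → 0⁺.
The indeterminate product → 0, so the limit = -3.

Final answer: -3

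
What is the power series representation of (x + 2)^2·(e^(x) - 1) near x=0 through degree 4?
4·x^4/3 + 11·x^3/3 + 6·x^2 + 4·x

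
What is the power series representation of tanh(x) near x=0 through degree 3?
-x^3/3 + x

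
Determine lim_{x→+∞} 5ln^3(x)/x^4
This is an ∞/∞ indeterminate form as x → +∞.
The polynomial denominator x^4 dominates the logarithmic numerator (any positive power of x ≫ ln^3(x) as x → ∞), so the quotient → 0.
Limit = 0.

Final answer: 0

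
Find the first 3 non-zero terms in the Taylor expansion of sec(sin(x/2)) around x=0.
x^4/384 + x^2/8 + 1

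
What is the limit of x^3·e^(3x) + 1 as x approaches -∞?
The product is a 0·∞ indeterminate form at x → -∞.
Rewrite the product as x^3 / e^(-3x) (an ∞/∞ form) and apply L'Hôpital, or use the standard hierarchy e^(3|x|) ≫ |x^3| as x → -∞.
The indeterminate product → 0, so the limit = 1.

Final answer: 1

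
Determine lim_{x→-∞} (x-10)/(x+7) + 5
Evaluate the dominant behaviour as x → -∞; each term tends to a finite value or vanishes.
Limit = 6.

Final answer: 6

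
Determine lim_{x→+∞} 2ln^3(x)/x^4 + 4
The quotient is an ∞/∞ indeterminate form as x → +∞.
The polynomial denominator x^4 dominates the logarithmic numerator (any positive power of x ≫ ln^3(x) as x → ∞), so the quotient → 0.
Adding the constant: 0 + 4 = 4. Limit = 4.

Final answer: 4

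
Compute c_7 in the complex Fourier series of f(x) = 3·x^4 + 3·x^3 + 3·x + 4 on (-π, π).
Compute the real Fourier coefficients first: a_7 = 144/2401 - 24·π^2/49, b_7 = 258/343 + 6·π^2/7.
Then c_7 = (a_7 − i·b_7)/2 = -12·π^2/49 + 72/2401 - 3·i·π^2/7 - 129·i/343.

Final answer: -12·π^2/49 + 72/2401 - 3·i·π^2/7 - 129·i/343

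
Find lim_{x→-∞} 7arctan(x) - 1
Evaluate the dominant behaviour as x → -∞; each term tends to a finite value or vanishes.
Limit = -7·π/2 - 1.

Final answer: -7·π/2 - 1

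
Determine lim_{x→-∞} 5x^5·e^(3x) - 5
The product is a 0·∞ indeterminate form at x → -∞.
Rewrite the product as 5x^5 / e^(-3x) (an ∞/∞ form) and apply L'Hôpital, or use the standard hierarchy e^(3|x|) ≫ |x^5| as x → -∞.
The indeterminate product → 0, so the limit = -5.

Final answer: -5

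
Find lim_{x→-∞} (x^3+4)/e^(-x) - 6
The quotient is an ∞/∞ indeterminate form as x → -∞.
Compare growth rates of the dominant terms (exponentials ≫ polynomials ≫ logarithms), or apply L'Hôpital's rule; the quotient → 0.
Adding the constant: 0 - 6 = -6. Limit = -6.

Final answer: -6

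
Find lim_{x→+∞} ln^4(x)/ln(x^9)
This is an ∞/∞ indeterminate form as x → +∞.
Write ln(x^9) = 9·ln(x), reducing the quotient to ln^3(x)/9 → ∞.
Limit = ∞.

Final answer: ∞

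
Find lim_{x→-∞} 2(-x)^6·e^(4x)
This is a 0·∞ indeterminate form at x → -∞.
Rewrite the product as 2(-x)^6 / e^(-4x) (an ∞/∞ form) and apply L'Hôpital, or use the standard hierarchy e^(4|x|) ≫ |(-x)^6| as x → -∞.
The indeterminate product → 0, so the limit = 0.

Final answer: 0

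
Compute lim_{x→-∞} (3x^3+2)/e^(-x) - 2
The quotient is an ∞/∞ indeterminate form as x → -∞.
Compare growth rates of the dominant terms (exponentials ≫ polynomials ≫ logarithms), or apply L'Hôpital's rule; the quotient → 0.
Adding the constant: 0 - 2 = -2. Limit = -2.

Final answer: -2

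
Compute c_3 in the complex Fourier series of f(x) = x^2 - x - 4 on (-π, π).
Compute the real Fourier coefficients first: a_3 = -4/9, b_3 = -2/3.
Then c_3 = (a_3 − i·b_3)/2 = -2/9 + i/3.

Final answer: -2/9 + i/3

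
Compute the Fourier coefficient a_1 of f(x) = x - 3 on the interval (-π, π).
a_1 = (1/π) ∫_{-π}^{π} f(x)·cos(1x) dx.
Evaluate the integral (use parity and integration by parts as needed): a_1 = 0.

Final answer: 0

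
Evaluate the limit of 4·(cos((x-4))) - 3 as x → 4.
Direct substitution at x = 4 gives 1.

Final answer: 1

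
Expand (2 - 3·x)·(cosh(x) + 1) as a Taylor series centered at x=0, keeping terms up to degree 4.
x^4/12 - 3·x^3/2 + x^2 - 6·x + 4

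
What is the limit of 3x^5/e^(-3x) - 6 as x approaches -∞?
The quotient is an ∞/∞ indeterminate form as x → -∞.
Compare growth rates of the dominant terms (exponentials ≫ polynomials ≫ logarithms), or apply L'Hôpital's rule; the quotient → 0.
Adding the constant: 0 - 6 = -6. Limit = -6.

Final answer: -6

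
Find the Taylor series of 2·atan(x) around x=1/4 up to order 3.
2·atan(1/4) + 32·(x - 1/4)/17 - 128·(x - 1/4)^2/289 - 6656·(x - 1/4)^3/14739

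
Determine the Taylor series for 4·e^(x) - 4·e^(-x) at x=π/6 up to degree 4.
(-4 + 4·e^(π/3))·e^(-π/6) + (4 + 4·e^(π/3))·e^(-π/6)·(x - π/6) + (-2 + 2·e^(π/3))·e^(-π/6)·(x - π/6)^2 + (2 + 2·e^(π/3))·e^(-π/6)·(x - π/6)^3/3 + (-1 + e^(π/3))·e^(-π/6)·(x - π/6)^4/6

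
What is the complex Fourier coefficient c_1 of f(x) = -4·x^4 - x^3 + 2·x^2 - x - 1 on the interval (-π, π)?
Compute the real Fourier coefficients first: a_1 = -200 + 32·π^2, b_1 = 10 - 2·π^2.
Then c_1 = (a_1 − i·b_1)/2 = -100 + 16·π^2 - 5·i + i·π^2.

Final answer: -100 + 16·π^2 - 5·i + i·π^2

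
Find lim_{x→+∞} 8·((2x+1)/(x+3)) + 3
Evaluate the dominant behaviour as x → +∞; each term tends to a finite value or vanishes.
Limit = 19.

Final answer: 19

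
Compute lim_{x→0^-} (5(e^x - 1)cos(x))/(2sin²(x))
Both numerator and denominator → 0 as x → 0^-; this is a 0/0 indeterminate form.
Expand each to leading order near x = 0: numerator ~ 5·x, denominator ~ 2·x^2.
The limit of the ratio is -∞.

Final answer: -∞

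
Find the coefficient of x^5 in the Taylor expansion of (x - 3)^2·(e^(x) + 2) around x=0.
Expand to order 5: (x - 3)^2·(e^(x) + 2) = -x^5/120 - x^4/8 - x^3/2 + 3·x^2/2 - 9·x + 27 + O(x^6).
The coefficient of x^5 is -1/120.

Final answer: -1/120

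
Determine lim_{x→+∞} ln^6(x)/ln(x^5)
This is an ∞/∞ indeterminate form as x → +∞.
Write ln(x^5) = 5·ln(x), reducing the quotient to ln^5(x)/5 → ∞.
Limit = ∞.

Final answer: ∞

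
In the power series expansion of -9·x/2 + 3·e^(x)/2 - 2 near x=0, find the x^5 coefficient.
Expand to order 5: -9·x/2 + 3·e^(x)/2 - 2 = x^5/80 + x^4/16 + x^3/4 + 3·x^2/4 - 3·x - 1/2 + O(x^6).
The coefficient of x^5 is 1/80.

Final answer: 1/80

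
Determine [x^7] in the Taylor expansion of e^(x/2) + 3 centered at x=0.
Expand to order 7: e^(x/2) + 3 = x^7/645120 + x^6/46080 + x^5/3840 + x^4/384 + x^3/48 + x^2/8 + x/2 + 4 + O(x^8).
The coefficient of x^7 is 1/645120.

Final answer: 1/645120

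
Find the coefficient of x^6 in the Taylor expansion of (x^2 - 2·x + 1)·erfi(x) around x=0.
Expand to order 6: (x^2 - 2·x + 1)·erfi(x) = -2·x^6/(5·√(π)) + 13·x^5/(15·√(π)) - 4·x^4/(3·√(π)) + 8·x^3/(3·√(π)) - 4·x^2/√(π) + 2·x/√(π) + O(x^7).
The coefficient of x^6 is -2/(5·√(π)).

Final answer: -2/(5·√(π))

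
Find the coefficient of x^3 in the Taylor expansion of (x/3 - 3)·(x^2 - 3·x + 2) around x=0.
Expand to order 3: (x/3 - 3)·(x^2 - 3·x + 2) = x^3/3 - 4·x^2 + 29·x/3 - 6 + O(x^4).
The coefficient of x^3 is 1/3.

Final answer: 1/3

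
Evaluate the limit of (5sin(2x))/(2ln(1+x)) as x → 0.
Both numerator and denominator → 0 as x → 0; this is a 0/0 indeterminate form.
Expand each to leading order near x = 0: numerator ~ 10·x, denominator ~ 2·x.
The limit of the ratio is 5.

Final answer: 5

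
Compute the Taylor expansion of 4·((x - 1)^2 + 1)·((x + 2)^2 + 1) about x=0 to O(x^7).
4·x^4 + 8·x^3 - 4·x^2 - 8·x + 40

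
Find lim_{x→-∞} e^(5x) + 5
Evaluate the dominant behaviour as x → -∞; each term tends to a finite value or vanishes.
Limit = 5.

Final answer: 5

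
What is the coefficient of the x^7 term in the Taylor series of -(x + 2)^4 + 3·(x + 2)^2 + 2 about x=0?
Expand to order 7: -(x + 2)^4 + 3·(x + 2)^2 + 2 = -x^4 - 8·x^3 - 21·x^2 - 20·x - 2 + O(x^8).
The coefficient of x^7 is 0.

Final answer: 0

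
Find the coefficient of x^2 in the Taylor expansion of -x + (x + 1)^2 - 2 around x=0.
Expand to order 2: -x + (x + 1)^2 - 2 = x^2 + x - 1 + O(x^3).
The coefficient of x^2 is 1.

Final answer: 1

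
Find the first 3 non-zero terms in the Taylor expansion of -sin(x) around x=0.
-x^5/120 + x^3/6 - x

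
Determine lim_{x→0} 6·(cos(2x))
Direct substitution at x = 0 gives 6.

Final answer: 6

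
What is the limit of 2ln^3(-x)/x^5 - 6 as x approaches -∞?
The quotient is an ∞/∞ indeterminate form as x → -∞.
Compare growth rates of the dominant terms (exponentials ≫ polynomials ≫ logarithms), or apply L'Hôpital's rule; the quotient → 0.
Adding the constant: 0 - 6 = -6. Limit = -6.

Final answer: -6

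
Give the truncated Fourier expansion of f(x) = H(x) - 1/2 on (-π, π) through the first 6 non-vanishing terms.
2·sin(x)/π + 2·sin(3·x)/(3·π) + 2·sin(5·x)/(5·π) + 2·sin(7·x)/(7·π) + 2·sin(9·x)/(9·π) + 2·sin(11·x)/(11·π)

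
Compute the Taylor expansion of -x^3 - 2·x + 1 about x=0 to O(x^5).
-x^3 - 2·x + 1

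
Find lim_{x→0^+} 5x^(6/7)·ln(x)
This is a 0·∞ indeterminate form at x → 0⁺.
Rewrite the product as 5·ln(x) / x^(-6/7) and apply L'Hôpital, or use the standard hierarchy x^(-6/7) ≫ |ln x| as x → 0⁺.
The indeterminate product → 0, so the limit = 0.

Final answer: 0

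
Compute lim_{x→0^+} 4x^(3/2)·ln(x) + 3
The product is a 0·∞ indeterminate form at x → 0⁺.
Rewrite the product as 4·ln(x) / x^(-3/2) and apply L'Hôpital, or use the standard hierarchy x^(-3/2) ≫ |ln x| as x → 0⁺.
The indeterminate product → 0, so the limit = 3.

Final answer: 3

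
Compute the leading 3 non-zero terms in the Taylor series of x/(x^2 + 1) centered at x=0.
x^5 - x^3 + x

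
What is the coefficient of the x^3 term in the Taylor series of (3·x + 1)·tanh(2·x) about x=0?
Expand to order 3: (3·x + 1)·tanh(2·x) = -8·x^3/3 + 6·x^2 + 2·x + O(x^4).
The coefficient of x^3 is -8/3.

Final answer: -8/3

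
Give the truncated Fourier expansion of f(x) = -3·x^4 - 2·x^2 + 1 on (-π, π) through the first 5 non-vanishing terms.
(-136 + 24·π^2)·cos(x) + (7 - 6·π^2)·cos(2·x) + (-8/9 + 8·π^2/3)·cos(3·x) + (1/16 - 3·π^2/2)·cos(4·x) - 3·π^4/5 - 2·π^2/3 + 1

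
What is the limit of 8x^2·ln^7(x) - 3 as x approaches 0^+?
The product is a 0·∞ indeterminate form at x → 0⁺.
Rewrite the product as 8·ln^7(x) / x^(-2) and apply L'Hôpital, or use the standard hierarchy x^(-2) ≫ |ln x|^7 as x → 0⁺.
The indeterminate product → 0, so the limit = -3.

Final answer: -3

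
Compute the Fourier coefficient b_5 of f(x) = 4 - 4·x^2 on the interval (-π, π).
b_5 = (1/π) ∫_{-π}^{π} f(x)·sin(5x) dx.
Evaluate the integral (use parity and integration by parts as needed): b_5 = 0.

Final answer: 0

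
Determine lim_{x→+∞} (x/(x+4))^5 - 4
As x → +∞: x/(x+4) = 1/(1 + 4/x) → 1, and the 5th power of a limit-1 base also → 1; with the additive constant, 1 - 4 = -3.
Limit = -3.

Final answer: -3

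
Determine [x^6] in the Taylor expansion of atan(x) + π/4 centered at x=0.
Expand to order 6: atan(x) + π/4 = x^5/5 - x^3/3 + x + π/4 + O(x^7).
The coefficient of x^6 is 0.

Final answer: 0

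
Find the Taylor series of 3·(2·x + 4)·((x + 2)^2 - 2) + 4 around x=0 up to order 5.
6·x^3 + 36·x^2 + 60·x + 28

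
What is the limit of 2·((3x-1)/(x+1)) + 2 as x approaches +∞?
Evaluate the dominant behaviour as x → +∞; each term tends to a finite value or vanishes.
Limit = 8.

Final answer: 8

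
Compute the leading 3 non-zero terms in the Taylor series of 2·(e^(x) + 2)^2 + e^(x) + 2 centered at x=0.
17·x^2/2 + 13·x + 21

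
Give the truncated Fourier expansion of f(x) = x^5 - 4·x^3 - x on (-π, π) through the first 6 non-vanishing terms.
(-48·π^2 + 2·π^4 + 286)·sin(x) + (-π^4 - 25/2 + 9·π^2)·sin(2·x) + (-112·π^2/27 + 170/81 + 2·π^4/3)·sin(3·x) + (-π^4/2 - 31/64 + 21·π^2/8)·sin(4·x) + (-48·π^2/25 + 38/625 + 2·π^4/5)·sin(5·x) + (-π^4/3 + 13/162 + 41·π^2/27)·sin(6·x)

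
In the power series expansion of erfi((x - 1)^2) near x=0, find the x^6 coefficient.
Expand to order 6: erfi((x - 1)^2) = 994·e·x^6/(5·√(π)) - 1588·e·x^5/(15·√(π)) + 158·e·x^4/(3·√(π)) - 24·e·x^3/√(π) + 10·e·x^2/√(π) - 4·e·x/√(π) + erfi(1) + O(x^7).
The coefficient of x^6 is 994·e/(5·√(π)).

Final answer: 994·e/(5·√(π))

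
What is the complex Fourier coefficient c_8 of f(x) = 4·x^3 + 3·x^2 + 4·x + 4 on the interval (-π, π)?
Compute the real Fourier coefficients first: a_8 = 3/16, b_8 = -π^2 - 29/32.
Then c_8 = (a_8 − i·b_8)/2 = 3/32 + 29·i/64 + i·π^2/2.

Final answer: 3/32 + 29·i/64 + i·π^2/2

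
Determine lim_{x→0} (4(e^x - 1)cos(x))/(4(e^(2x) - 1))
Both numerator and denominator → 0 as x → 0; this is a 0/0 indeterminate form.
Expand each to leading order near x = 0: numerator ~ 4·x, denominator ~ 8·x.
The limit of the ratio is 1/2.

Final answer: 1/2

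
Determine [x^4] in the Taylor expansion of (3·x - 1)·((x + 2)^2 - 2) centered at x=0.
Expand to order 4: (3·x - 1)·((x + 2)^2 - 2) = 3·x^3 + 11·x^2 + 2·x - 2 + O(x^5).
The coefficient of x^4 is 0.

Final answer: 0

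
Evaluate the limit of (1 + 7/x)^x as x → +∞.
As x → +∞: this is the defining limit (1 + 7/x)^x → e^7.
Limit = e^(7).

Final answer: e^(7)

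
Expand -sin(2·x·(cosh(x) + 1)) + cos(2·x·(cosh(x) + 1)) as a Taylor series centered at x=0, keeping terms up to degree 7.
-2395·x^7/504 + 373·x^6/90 - 37·x^5/60 + 20·x^4/3 + 29·x^3/3 - 8·x^2 - 4·x + 1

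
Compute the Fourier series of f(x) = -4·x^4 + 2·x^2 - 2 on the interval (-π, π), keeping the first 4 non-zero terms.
(-200 + 32·π^2)·cos(x) + (14 - 8·π^2)·cos(2·x) + (-88/27 + 32·π^2/9)·cos(3·x) - 4·π^4/5 - 2 + 2·π^2/3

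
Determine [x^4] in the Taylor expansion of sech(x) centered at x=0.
Expand to order 4: sech(x) = 5·x^4/24 - x^2/2 + 1 + O(x^5).
The coefficient of x^4 is 5/24.

Final answer: 5/24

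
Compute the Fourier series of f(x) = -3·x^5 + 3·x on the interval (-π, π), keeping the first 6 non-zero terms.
(-714 - 6·π^4 + 120·π^2)·sin(x) + (-15·π^2 + 39/2 + 3·π^4)·sin(2·x) + (-2·π^4 - 26/27 + 40·π^2/9)·sin(3·x) + (-15·π^2/8 - 51/64 + 3·π^4/2)·sin(4·x) + (-6·π^4/5 + 606/625 + 24·π^2/25)·sin(5·x) + (-5·π^2/9 - 49/54 + π^4)·sin(6·x)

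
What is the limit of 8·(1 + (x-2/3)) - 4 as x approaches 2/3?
Direct substitution at x = 2/3 gives 4.

Final answer: 4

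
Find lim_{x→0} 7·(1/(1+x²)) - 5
Direct substitution at x = 0 gives 2.

Final answer: 2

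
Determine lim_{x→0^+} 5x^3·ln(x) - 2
The product is a 0·∞ indeterminate form at x → 0⁺.
Rewrite the product as 5·ln(x) / x^(-3) and apply L'Hôpital, or use the standard hierarchy x^(-3) ≫ |ln x| as x → 0⁺.
The indeterminate product → 0, so the limit = -2.

Final answer: -2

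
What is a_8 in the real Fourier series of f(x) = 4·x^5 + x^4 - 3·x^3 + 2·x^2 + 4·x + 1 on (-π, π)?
a_8 = (1/π) ∫_{-π}^{π} f(x)·cos(8x) dx.
Evaluate the integral (use parity and integration by parts as needed): a_8 = 29/256 + π^2/8.

Final answer: 29/256 + π^2/8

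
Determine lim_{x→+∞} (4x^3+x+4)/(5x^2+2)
This is an ∞/∞ indeterminate form as x → +∞.
Divide numerator and denominator by x^3 and let the lower-order terms vanish; the numerator's degree 3 exceeds the denominator's degree 2, so the quotient diverges.
Limit = ∞.

Final answer: ∞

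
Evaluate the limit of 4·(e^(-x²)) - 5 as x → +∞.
Evaluate the dominant behaviour as x → +∞; each term tends to a finite value or vanishes.
Limit = -5.

Final answer: -5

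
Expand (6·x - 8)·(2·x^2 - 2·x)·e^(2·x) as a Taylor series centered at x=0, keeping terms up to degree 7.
88·x^7/45 + 8·x^6/5 - 8·x^5/3 - 32·x^4/3 - 12·x^3 + 4·x^2 + 16·x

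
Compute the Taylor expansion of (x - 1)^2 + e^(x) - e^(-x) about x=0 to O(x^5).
x^3/3 + x^2 + 1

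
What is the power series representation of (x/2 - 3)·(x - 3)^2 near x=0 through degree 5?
x^3/2 - 6·x^2 + 45·x/2 - 27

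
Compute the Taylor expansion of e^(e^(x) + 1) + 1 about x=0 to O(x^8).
877·x^7·e^(2)/5040 + 203·x^6·e^(2)/720 + 13·x^5·e^(2)/30 + 5·x^4·e^(2)/8 + 5·x^3·e^(2)/6 + x^2·e^(2) + x·e^(2) + 1 + e^(2)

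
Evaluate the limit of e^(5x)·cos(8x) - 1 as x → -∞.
Evaluate the dominant behaviour as x → -∞; each term tends to a finite value or vanishes.
Limit = -1.

Final answer: -1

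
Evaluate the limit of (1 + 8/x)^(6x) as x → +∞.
As x → +∞: write (1 + 8/x)^(6x) = ((1 + 8/x)^x)^6 → (e^8)^6 = e^48.
Limit = e^(48).

Final answer: e^(48)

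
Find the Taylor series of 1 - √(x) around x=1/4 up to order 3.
1/2 - (x - 1/4) + (x - 1/4)^2 - 2·(x - 1/4)^3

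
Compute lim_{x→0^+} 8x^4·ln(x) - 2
The product is a 0·∞ indeterminate form at x → 0⁺.
Rewrite the product as 8·ln(x) / x^(-4) and apply L'Hôpital, or use the standard hierarchy x^(-4) ≫ |ln x| as x → 0⁺.
The indeterminate product → 0, so the limit = -2.

Final answer: -2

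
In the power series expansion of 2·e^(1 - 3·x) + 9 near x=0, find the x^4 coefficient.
Expand to order 4: 2·e^(1 - 3·x) + 9 = 27·e·x^4/4 - 9·e·x^3 + 9·e·x^2 - 6·e·x + 2·e + 9 + O(x^5).
The coefficient of x^4 is 27·e/4.

Final answer: 27·e/4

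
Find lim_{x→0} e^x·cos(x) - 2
Direct substitution at x = 0 gives -1.

Final answer: -1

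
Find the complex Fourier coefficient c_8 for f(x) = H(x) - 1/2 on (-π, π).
Compute the real Fourier coefficients first: a_8 = 0, b_8 = 0.
Then c_8 = (a_8 − i·b_8)/2 = 0.

Final answer: 0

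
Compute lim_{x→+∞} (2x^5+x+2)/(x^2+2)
This is an ∞/∞ indeterminate form as x → +∞.
Divide numerator and denominator by x^5 and let the lower-order terms vanish; the numerator's degree 5 exceeds the denominator's degree 2, so the quotient diverges.
Limit = ∞.

Final answer: ∞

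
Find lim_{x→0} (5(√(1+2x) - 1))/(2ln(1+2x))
Both numerator and denominator → 0 as x → 0; this is a 0/0 indeterminate form.
Expand each to leading order near x = 0: numerator ~ 5·x, denominator ~ 4·x.
The limit of the ratio is 5/4.

Final answer: 5/4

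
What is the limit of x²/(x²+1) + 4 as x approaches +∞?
Evaluate the dominant behaviour as x → +∞; each term tends to a finite value or vanishes.
Limit = 5.

Final answer: 5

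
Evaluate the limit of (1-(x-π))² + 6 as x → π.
Direct substitution at x = π gives 7.

Final answer: 7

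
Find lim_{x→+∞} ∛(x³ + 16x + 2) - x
This is an ∞ − ∞ indeterminate form.
Multiply by (A² + AB + B²)/(A² + AB + B²) where A = ∛(x³+16x + 2), B = x to use A³ − B³ = (A−B)(A²+AB+B²); the x³ terms cancel, leaving (16x + 2)/(A²+AB+B²) with denominator ~ 3x², so the limit is 0.
Limit = 0.

Final answer: 0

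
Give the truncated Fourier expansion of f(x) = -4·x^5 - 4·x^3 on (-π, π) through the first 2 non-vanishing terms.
(-912 - 8·π^4 + 152·π^2)·sin(x) + (-16·π^2 + 24 + 4·π^4)·sin(2·x)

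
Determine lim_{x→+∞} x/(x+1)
Evaluate the dominant behaviour as x → +∞; each term tends to a finite value or vanishes.
Limit = 1.

Final answer: 1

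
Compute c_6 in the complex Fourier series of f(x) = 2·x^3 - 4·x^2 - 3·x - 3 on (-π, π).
Compute the real Fourier coefficients first: a_6 = -4/9, b_6 = 10/9 - 2·π^2/3.
Then c_6 = (a_6 − i·b_6)/2 = -2/9 - 5·i/9 + i·π^2/3.

Final answer: -2/9 - 5·i/9 + i·π^2/3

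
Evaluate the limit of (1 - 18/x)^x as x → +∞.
As x → +∞: this is the defining limit (1 - 18/x)^x → e^(-18).
Limit = e^(-18).

Final answer: e^(-18)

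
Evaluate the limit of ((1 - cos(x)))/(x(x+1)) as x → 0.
Both numerator and denominator → 0 as x → 0; this is a 0/0 indeterminate form.
Expand each to leading order near x = 0: numerator ~ x^2/2, denominator ~ x.
The limit of the ratio is 0.

Final answer: 0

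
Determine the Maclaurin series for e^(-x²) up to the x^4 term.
x^4/2 - x^2 + 1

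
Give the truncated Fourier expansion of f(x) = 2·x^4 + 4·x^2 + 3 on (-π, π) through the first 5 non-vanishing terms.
(80 - 16·π^2)·cos(x) + (-2 + 4·π^2)·cos(2·x) + (-16·π^2/9 - 16/27)·cos(3·x) + (5/8 + π^2)·cos(4·x) + 3 + 4·π^2/3 + 2·π^4/5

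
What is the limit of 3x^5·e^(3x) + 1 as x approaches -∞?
The product is a 0·∞ indeterminate form at x → -∞.
Rewrite the product as 3x^5 / e^(-3x) (an ∞/∞ form) and apply L'Hôpital, or use the standard hierarchy e^(3|x|) ≫ |x^5| as x → -∞.
The indeterminate product → 0, so the limit = 1.

Final answer: 1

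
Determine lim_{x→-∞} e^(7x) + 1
Evaluate the dominant behaviour as x → -∞; each term tends to a finite value or vanishes.
Limit = 1.

Final answer: 1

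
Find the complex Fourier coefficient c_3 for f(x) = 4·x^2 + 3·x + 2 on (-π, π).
Compute the real Fourier coefficients first: a_3 = -16/9, b_3 = 2.
Then c_3 = (a_3 − i·b_3)/2 = -8/9 - i.

Final answer: -8/9 - i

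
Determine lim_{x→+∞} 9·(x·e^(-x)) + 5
Evaluate the dominant behaviour as x → +∞; each term tends to a finite value or vanishes.
Limit = 5.

Final answer: 5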